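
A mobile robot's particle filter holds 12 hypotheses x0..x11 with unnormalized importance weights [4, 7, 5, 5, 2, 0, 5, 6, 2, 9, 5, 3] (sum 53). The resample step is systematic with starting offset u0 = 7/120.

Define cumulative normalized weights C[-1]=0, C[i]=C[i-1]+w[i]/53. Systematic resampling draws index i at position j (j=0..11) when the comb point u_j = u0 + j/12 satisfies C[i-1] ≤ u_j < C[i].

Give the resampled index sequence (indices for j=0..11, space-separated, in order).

0 1 2 3 3 6 7 8 9 9 10 11

C = [4/53, 11/53, 16/53, 21/53, 23/53, 23/53, 28/53, 34/53, 36/53, 45/53, 50/53, 1]
j=0: u_0=7/120 ∈ [0, 4/53) → index 0
j=1: u_1=17/120 ∈ [4/53, 11/53) → index 1
j=2: u_2=9/40 ∈ [11/53, 16/53) → index 2
j=3: u_3=37/120 ∈ [16/53, 21/53) → index 3
j=4: u_4=47/120 ∈ [16/53, 21/53) → index 3
j=5: u_5=19/40 ∈ [23/53, 28/53) → index 6
j=6: u_6=67/120 ∈ [28/53, 34/53) → index 7
j=7: u_7=77/120 ∈ [34/53, 36/53) → index 8
j=8: u_8=29/40 ∈ [36/53, 45/53) → index 9
j=9: u_9=97/120 ∈ [36/53, 45/53) → index 9
j=10: u_10=107/120 ∈ [45/53, 50/53) → index 10
j=11: u_11=39/40 ∈ [50/53, 1) → index 11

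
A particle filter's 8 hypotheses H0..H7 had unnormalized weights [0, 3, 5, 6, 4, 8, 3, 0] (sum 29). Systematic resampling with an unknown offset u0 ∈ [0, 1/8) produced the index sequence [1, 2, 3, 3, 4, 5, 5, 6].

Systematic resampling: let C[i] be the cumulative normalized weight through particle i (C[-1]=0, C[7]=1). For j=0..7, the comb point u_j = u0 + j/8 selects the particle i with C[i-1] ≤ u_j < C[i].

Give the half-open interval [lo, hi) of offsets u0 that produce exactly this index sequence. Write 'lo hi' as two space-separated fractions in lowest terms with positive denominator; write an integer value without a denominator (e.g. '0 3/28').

3/116 3/29

C = [0, 3/29, 8/29, 14/29, 18/29, 26/29, 1, 1]
j=0 picked index 1: u0 ∈ [0, 3/29)
j=1 picked index 2: u0 ∈ [-5/232, 35/232)
j=2 picked index 3: u0 ∈ [3/116, 27/116)
j=3 picked index 3: u0 ∈ [-23/232, 25/232)
j=4 picked index 4: u0 ∈ [-1/58, 7/58)
j=5 picked index 5: u0 ∈ [-1/232, 63/232)
j=6 picked index 5: u0 ∈ [-15/116, 17/116)
j=7 picked index 6: u0 ∈ [5/232, 1/8)
intersection: [3/116, 3/29)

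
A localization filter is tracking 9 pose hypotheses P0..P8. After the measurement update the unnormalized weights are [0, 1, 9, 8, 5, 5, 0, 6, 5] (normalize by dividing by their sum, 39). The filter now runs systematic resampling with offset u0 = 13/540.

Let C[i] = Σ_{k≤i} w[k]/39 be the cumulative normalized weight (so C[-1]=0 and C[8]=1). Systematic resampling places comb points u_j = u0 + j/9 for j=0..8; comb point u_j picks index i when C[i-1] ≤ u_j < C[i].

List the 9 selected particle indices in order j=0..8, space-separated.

C = [0, 1/39, 10/39, 6/13, 23/39, 28/39, 28/39, 34/39, 1]
j=0: u_0=13/540 ∈ [0, 1/39) → index 1
j=1: u_1=73/540 ∈ [1/39, 10/39) → index 2
j=2: u_2=133/540 ∈ [1/39, 10/39) → index 2
j=3: u_3=193/540 ∈ [10/39, 6/13) → index 3
j=4: u_4=253/540 ∈ [6/13, 23/39) → index 4
j=5: u_5=313/540 ∈ [6/13, 23/39) → index 4
j=6: u_6=373/540 ∈ [23/39, 28/39) → index 5
j=7: u_7=433/540 ∈ [28/39, 34/39) → index 7
j=8: u_8=493/540 ∈ [34/39, 1) → index 8

1 2 2 3 4 4 5 7 8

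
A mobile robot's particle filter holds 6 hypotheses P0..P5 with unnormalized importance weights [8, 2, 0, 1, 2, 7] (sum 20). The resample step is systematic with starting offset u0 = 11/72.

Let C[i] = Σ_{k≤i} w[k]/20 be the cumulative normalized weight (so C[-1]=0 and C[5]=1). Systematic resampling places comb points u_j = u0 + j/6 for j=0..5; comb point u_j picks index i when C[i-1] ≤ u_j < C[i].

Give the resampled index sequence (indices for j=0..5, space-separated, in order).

0 0 1 5 5 5

C = [2/5, 1/2, 1/2, 11/20, 13/20, 1]
j=0: u_0=11/72 ∈ [0, 2/5) → index 0
j=1: u_1=23/72 ∈ [0, 2/5) → index 0
j=2: u_2=35/72 ∈ [2/5, 1/2) → index 1
j=3: u_3=47/72 ∈ [13/20, 1) → index 5
j=4: u_4=59/72 ∈ [13/20, 1) → index 5
j=5: u_5=71/72 ∈ [13/20, 1) → index 5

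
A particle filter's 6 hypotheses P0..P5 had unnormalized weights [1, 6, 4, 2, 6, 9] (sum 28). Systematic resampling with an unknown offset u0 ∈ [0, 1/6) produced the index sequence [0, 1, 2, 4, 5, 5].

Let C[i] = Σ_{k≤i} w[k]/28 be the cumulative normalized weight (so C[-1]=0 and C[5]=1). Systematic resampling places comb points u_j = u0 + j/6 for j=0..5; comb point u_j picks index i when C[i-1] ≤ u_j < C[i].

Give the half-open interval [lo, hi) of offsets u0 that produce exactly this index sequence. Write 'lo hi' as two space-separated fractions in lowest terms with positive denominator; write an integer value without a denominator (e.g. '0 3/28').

C = [1/28, 1/4, 11/28, 13/28, 19/28, 1]
j=0 picked index 0: u0 ∈ [0, 1/28)
j=1 picked index 1: u0 ∈ [-11/84, 1/12)
j=2 picked index 2: u0 ∈ [-1/12, 5/84)
j=3 picked index 4: u0 ∈ [-1/28, 5/28)
j=4 picked index 5: u0 ∈ [1/84, 1/3)
j=5 picked index 5: u0 ∈ [-13/84, 1/6)
intersection: [1/84, 1/28)

1/84 1/28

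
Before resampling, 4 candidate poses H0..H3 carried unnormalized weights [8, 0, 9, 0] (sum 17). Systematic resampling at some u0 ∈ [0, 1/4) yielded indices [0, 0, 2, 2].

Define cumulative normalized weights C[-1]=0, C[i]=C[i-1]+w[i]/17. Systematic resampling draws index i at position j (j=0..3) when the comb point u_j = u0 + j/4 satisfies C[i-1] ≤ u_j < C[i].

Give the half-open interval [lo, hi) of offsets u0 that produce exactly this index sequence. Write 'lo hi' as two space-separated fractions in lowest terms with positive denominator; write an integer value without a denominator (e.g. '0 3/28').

0 15/68

C = [8/17, 8/17, 1, 1]
j=0 picked index 0: u0 ∈ [0, 8/17)
j=1 picked index 0: u0 ∈ [-1/4, 15/68)
j=2 picked index 2: u0 ∈ [-1/34, 1/2)
j=3 picked index 2: u0 ∈ [-19/68, 1/4)
intersection: [0, 15/68)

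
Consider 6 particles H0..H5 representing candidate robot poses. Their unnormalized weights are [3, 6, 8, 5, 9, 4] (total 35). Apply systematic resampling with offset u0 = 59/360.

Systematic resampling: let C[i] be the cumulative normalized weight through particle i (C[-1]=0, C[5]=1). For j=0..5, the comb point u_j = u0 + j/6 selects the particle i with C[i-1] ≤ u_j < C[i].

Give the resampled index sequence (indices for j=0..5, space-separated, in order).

1 2 3 4 4 5

C = [3/35, 9/35, 17/35, 22/35, 31/35, 1]
j=0: u_0=59/360 ∈ [3/35, 9/35) → index 1
j=1: u_1=119/360 ∈ [9/35, 17/35) → index 2
j=2: u_2=179/360 ∈ [17/35, 22/35) → index 3
j=3: u_3=239/360 ∈ [22/35, 31/35) → index 4
j=4: u_4=299/360 ∈ [22/35, 31/35) → index 4
j=5: u_5=359/360 ∈ [31/35, 1) → index 5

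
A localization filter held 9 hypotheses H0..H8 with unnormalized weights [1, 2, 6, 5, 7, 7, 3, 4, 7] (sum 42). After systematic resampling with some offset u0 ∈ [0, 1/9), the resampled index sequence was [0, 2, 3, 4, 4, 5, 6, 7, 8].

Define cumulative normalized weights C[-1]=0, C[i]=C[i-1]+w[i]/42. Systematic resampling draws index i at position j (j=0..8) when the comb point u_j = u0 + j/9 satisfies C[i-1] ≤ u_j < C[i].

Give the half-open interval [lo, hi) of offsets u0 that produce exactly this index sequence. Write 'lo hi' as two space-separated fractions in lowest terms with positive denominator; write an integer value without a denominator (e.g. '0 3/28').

C = [1/42, 1/14, 3/14, 1/3, 1/2, 2/3, 31/42, 5/6, 1]
j=0 picked index 0: u0 ∈ [0, 1/42)
j=1 picked index 2: u0 ∈ [-5/126, 13/126)
j=2 picked index 3: u0 ∈ [-1/126, 1/9)
j=3 picked index 4: u0 ∈ [0, 1/6)
j=4 picked index 4: u0 ∈ [-1/9, 1/18)
j=5 picked index 5: u0 ∈ [-1/18, 1/9)
j=6 picked index 6: u0 ∈ [0, 1/14)
j=7 picked index 7: u0 ∈ [-5/126, 1/18)
j=8 picked index 8: u0 ∈ [-1/18, 1/9)
intersection: [0, 1/42)

0 1/42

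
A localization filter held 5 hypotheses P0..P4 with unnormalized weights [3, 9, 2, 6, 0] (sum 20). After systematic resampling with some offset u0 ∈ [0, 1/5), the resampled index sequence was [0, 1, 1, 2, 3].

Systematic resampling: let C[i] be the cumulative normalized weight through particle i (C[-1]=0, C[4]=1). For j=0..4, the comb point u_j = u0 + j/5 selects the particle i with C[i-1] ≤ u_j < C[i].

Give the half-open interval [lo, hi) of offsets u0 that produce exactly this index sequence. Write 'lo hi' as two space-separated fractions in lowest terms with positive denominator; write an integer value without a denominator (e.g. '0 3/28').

C = [3/20, 3/5, 7/10, 1, 1]
j=0 picked index 0: u0 ∈ [0, 3/20)
j=1 picked index 1: u0 ∈ [-1/20, 2/5)
j=2 picked index 1: u0 ∈ [-1/4, 1/5)
j=3 picked index 2: u0 ∈ [0, 1/10)
j=4 picked index 3: u0 ∈ [-1/10, 1/5)
intersection: [0, 1/10)

0 1/10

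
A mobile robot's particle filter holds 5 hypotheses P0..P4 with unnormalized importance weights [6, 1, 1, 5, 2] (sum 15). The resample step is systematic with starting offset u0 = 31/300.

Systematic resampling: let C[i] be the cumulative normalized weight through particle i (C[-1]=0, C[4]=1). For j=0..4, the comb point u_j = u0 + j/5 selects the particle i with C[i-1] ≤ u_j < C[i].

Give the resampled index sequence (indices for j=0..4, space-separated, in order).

C = [2/5, 7/15, 8/15, 13/15, 1]
j=0: u_0=31/300 ∈ [0, 2/5) → index 0
j=1: u_1=91/300 ∈ [0, 2/5) → index 0
j=2: u_2=151/300 ∈ [7/15, 8/15) → index 2
j=3: u_3=211/300 ∈ [8/15, 13/15) → index 3
j=4: u_4=271/300 ∈ [13/15, 1) → index 4

0 0 2 3 4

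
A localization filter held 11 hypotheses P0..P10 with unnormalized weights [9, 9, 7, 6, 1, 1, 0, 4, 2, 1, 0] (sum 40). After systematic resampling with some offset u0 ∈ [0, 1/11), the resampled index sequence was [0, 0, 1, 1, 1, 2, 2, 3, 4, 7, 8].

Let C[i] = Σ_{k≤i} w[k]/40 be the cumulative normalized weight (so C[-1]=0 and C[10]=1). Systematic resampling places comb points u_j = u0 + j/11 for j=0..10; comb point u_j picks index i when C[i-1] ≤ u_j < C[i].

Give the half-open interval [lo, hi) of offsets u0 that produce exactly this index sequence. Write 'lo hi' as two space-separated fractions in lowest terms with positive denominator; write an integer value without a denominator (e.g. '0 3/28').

C = [9/40, 9/20, 5/8, 31/40, 4/5, 33/40, 33/40, 37/40, 39/40, 1, 1]
j=0 picked index 0: u0 ∈ [0, 9/40)
j=1 picked index 0: u0 ∈ [-1/11, 59/440)
j=2 picked index 1: u0 ∈ [19/440, 59/220)
j=3 picked index 1: u0 ∈ [-21/440, 39/220)
j=4 picked index 1: u0 ∈ [-61/440, 19/220)
j=5 picked index 2: u0 ∈ [-1/220, 15/88)
j=6 picked index 2: u0 ∈ [-21/220, 7/88)
j=7 picked index 3: u0 ∈ [-1/88, 61/440)
j=8 picked index 4: u0 ∈ [21/440, 4/55)
j=9 picked index 7: u0 ∈ [3/440, 47/440)
j=10 picked index 8: u0 ∈ [7/440, 29/440)
intersection: [21/440, 29/440)

21/440 29/440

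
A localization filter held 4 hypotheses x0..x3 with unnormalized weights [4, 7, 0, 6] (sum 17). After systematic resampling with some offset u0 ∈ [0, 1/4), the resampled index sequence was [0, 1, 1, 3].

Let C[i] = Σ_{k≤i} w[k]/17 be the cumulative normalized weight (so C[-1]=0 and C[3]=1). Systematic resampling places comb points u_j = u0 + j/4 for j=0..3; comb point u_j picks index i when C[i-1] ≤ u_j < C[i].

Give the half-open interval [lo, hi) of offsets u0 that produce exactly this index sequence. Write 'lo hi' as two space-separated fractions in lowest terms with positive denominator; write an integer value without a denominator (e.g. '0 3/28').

C = [4/17, 11/17, 11/17, 1]
j=0 picked index 0: u0 ∈ [0, 4/17)
j=1 picked index 1: u0 ∈ [-1/68, 27/68)
j=2 picked index 1: u0 ∈ [-9/34, 5/34)
j=3 picked index 3: u0 ∈ [-7/68, 1/4)
intersection: [0, 5/34)

0 5/34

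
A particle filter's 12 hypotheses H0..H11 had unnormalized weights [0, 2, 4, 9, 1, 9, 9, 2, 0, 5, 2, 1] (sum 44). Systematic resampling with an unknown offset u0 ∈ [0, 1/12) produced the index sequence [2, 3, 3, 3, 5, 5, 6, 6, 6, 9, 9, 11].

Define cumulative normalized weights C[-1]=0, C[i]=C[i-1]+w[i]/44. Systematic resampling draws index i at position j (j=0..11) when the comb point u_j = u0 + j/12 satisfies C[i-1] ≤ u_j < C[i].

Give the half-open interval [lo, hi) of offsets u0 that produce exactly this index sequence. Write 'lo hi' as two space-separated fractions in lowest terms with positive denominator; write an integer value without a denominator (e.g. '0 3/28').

3/44 1/12

C = [0, 1/22, 3/22, 15/44, 4/11, 25/44, 17/22, 9/11, 9/11, 41/44, 43/44, 1]
j=0 picked index 2: u0 ∈ [1/22, 3/22)
j=1 picked index 3: u0 ∈ [7/132, 17/66)
j=2 picked index 3: u0 ∈ [-1/33, 23/132)
j=3 picked index 3: u0 ∈ [-5/44, 1/11)
j=4 picked index 5: u0 ∈ [1/33, 31/132)
j=5 picked index 5: u0 ∈ [-7/132, 5/33)
j=6 picked index 6: u0 ∈ [3/44, 3/11)
j=7 picked index 6: u0 ∈ [-1/66, 25/132)
j=8 picked index 6: u0 ∈ [-13/132, 7/66)
j=9 picked index 9: u0 ∈ [3/44, 2/11)
j=10 picked index 9: u0 ∈ [-1/66, 13/132)
j=11 picked index 11: u0 ∈ [2/33, 1/12)
intersection: [3/44, 1/12)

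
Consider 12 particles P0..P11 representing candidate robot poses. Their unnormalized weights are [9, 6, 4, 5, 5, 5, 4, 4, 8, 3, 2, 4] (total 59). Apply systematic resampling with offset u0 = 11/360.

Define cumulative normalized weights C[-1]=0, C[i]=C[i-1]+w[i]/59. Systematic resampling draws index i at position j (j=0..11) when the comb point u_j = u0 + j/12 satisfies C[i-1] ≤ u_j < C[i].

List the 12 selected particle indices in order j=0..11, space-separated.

0 0 1 2 3 4 5 6 7 8 9 11

C = [9/59, 15/59, 19/59, 24/59, 29/59, 34/59, 38/59, 42/59, 50/59, 53/59, 55/59, 1]
j=0: u_0=11/360 ∈ [0, 9/59) → index 0
j=1: u_1=41/360 ∈ [0, 9/59) → index 0
j=2: u_2=71/360 ∈ [9/59, 15/59) → index 1
j=3: u_3=101/360 ∈ [15/59, 19/59) → index 2
j=4: u_4=131/360 ∈ [19/59, 24/59) → index 3
j=5: u_5=161/360 ∈ [24/59, 29/59) → index 4
j=6: u_6=191/360 ∈ [29/59, 34/59) → index 5
j=7: u_7=221/360 ∈ [34/59, 38/59) → index 6
j=8: u_8=251/360 ∈ [38/59, 42/59) → index 7
j=9: u_9=281/360 ∈ [42/59, 50/59) → index 8
j=10: u_10=311/360 ∈ [50/59, 53/59) → index 9
j=11: u_11=341/360 ∈ [55/59, 1) → index 11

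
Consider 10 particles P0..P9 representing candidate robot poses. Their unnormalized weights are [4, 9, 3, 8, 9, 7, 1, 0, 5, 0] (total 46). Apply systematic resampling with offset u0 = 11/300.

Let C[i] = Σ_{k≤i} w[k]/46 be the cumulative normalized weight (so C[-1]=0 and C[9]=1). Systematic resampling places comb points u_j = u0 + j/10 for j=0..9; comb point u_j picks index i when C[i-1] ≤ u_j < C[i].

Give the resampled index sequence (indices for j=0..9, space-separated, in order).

0 1 1 2 3 4 4 5 5 8

C = [2/23, 13/46, 8/23, 12/23, 33/46, 20/23, 41/46, 41/46, 1, 1]
j=0: u_0=11/300 ∈ [0, 2/23) → index 0
j=1: u_1=41/300 ∈ [2/23, 13/46) → index 1
j=2: u_2=71/300 ∈ [2/23, 13/46) → index 1
j=3: u_3=101/300 ∈ [13/46, 8/23) → index 2
j=4: u_4=131/300 ∈ [8/23, 12/23) → index 3
j=5: u_5=161/300 ∈ [12/23, 33/46) → index 4
j=6: u_6=191/300 ∈ [12/23, 33/46) → index 4
j=7: u_7=221/300 ∈ [33/46, 20/23) → index 5
j=8: u_8=251/300 ∈ [33/46, 20/23) → index 5
j=9: u_9=281/300 ∈ [41/46, 1) → index 8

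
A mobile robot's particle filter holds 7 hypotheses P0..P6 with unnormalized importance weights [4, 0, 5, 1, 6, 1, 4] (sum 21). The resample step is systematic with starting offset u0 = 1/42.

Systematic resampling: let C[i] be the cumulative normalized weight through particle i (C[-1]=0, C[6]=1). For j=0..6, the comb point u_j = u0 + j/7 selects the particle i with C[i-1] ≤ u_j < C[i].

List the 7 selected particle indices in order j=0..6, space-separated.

C = [4/21, 4/21, 3/7, 10/21, 16/21, 17/21, 1]
j=0: u_0=1/42 ∈ [0, 4/21) → index 0
j=1: u_1=1/6 ∈ [0, 4/21) → index 0
j=2: u_2=13/42 ∈ [4/21, 3/7) → index 2
j=3: u_3=19/42 ∈ [3/7, 10/21) → index 3
j=4: u_4=25/42 ∈ [10/21, 16/21) → index 4
j=5: u_5=31/42 ∈ [10/21, 16/21) → index 4
j=6: u_6=37/42 ∈ [17/21, 1) → index 6

0 0 2 3 4 4 6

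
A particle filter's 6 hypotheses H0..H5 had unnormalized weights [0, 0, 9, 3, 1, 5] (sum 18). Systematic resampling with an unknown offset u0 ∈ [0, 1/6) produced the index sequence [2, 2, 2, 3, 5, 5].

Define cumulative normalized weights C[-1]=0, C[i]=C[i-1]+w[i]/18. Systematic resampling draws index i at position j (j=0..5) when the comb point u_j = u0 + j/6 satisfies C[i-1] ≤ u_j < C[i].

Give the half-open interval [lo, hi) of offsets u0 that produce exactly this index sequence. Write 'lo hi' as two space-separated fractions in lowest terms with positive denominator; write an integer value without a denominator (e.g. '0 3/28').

1/18 1/6

C = [0, 0, 1/2, 2/3, 13/18, 1]
j=0 picked index 2: u0 ∈ [0, 1/2)
j=1 picked index 2: u0 ∈ [-1/6, 1/3)
j=2 picked index 2: u0 ∈ [-1/3, 1/6)
j=3 picked index 3: u0 ∈ [0, 1/6)
j=4 picked index 5: u0 ∈ [1/18, 1/3)
j=5 picked index 5: u0 ∈ [-1/9, 1/6)
intersection: [1/18, 1/6)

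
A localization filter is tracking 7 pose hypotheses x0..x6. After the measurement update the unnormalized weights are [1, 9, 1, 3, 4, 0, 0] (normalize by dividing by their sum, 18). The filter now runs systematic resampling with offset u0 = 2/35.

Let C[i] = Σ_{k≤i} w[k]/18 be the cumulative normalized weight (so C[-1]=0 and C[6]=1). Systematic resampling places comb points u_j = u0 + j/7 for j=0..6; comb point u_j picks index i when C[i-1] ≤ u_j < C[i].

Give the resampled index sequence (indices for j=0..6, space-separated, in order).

1 1 1 1 3 3 4

C = [1/18, 5/9, 11/18, 7/9, 1, 1, 1]
j=0: u_0=2/35 ∈ [1/18, 5/9) → index 1
j=1: u_1=1/5 ∈ [1/18, 5/9) → index 1
j=2: u_2=12/35 ∈ [1/18, 5/9) → index 1
j=3: u_3=17/35 ∈ [1/18, 5/9) → index 1
j=4: u_4=22/35 ∈ [11/18, 7/9) → index 3
j=5: u_5=27/35 ∈ [11/18, 7/9) → index 3
j=6: u_6=32/35 ∈ [7/9, 1) → index 4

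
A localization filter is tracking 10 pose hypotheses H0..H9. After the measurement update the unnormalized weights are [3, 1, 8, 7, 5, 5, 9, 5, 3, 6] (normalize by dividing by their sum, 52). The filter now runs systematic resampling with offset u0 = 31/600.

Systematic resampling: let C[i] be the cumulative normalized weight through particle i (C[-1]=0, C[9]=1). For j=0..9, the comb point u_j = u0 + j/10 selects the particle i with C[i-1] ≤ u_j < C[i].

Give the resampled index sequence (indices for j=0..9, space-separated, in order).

0 2 3 3 4 5 6 7 8 9

C = [3/52, 1/13, 3/13, 19/52, 6/13, 29/52, 19/26, 43/52, 23/26, 1]
j=0: u_0=31/600 ∈ [0, 3/52) → index 0
j=1: u_1=91/600 ∈ [1/13, 3/13) → index 2
j=2: u_2=151/600 ∈ [3/13, 19/52) → index 3
j=3: u_3=211/600 ∈ [3/13, 19/52) → index 3
j=4: u_4=271/600 ∈ [19/52, 6/13) → index 4
j=5: u_5=331/600 ∈ [6/13, 29/52) → index 5
j=6: u_6=391/600 ∈ [29/52, 19/26) → index 6
j=7: u_7=451/600 ∈ [19/26, 43/52) → index 7
j=8: u_8=511/600 ∈ [43/52, 23/26) → index 8
j=9: u_9=571/600 ∈ [23/26, 1) → index 9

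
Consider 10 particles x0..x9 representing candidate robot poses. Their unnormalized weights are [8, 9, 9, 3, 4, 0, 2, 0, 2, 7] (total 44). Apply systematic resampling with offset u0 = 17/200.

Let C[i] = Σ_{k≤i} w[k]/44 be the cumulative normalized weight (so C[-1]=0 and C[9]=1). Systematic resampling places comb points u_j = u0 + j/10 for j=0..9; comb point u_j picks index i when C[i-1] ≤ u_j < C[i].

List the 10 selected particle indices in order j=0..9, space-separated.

0 1 1 1 2 2 4 6 9 9

C = [2/11, 17/44, 13/22, 29/44, 3/4, 3/4, 35/44, 35/44, 37/44, 1]
j=0: u_0=17/200 ∈ [0, 2/11) → index 0
j=1: u_1=37/200 ∈ [2/11, 17/44) → index 1
j=2: u_2=57/200 ∈ [2/11, 17/44) → index 1
j=3: u_3=77/200 ∈ [2/11, 17/44) → index 1
j=4: u_4=97/200 ∈ [17/44, 13/22) → index 2
j=5: u_5=117/200 ∈ [17/44, 13/22) → index 2
j=6: u_6=137/200 ∈ [29/44, 3/4) → index 4
j=7: u_7=157/200 ∈ [3/4, 35/44) → index 6
j=8: u_8=177/200 ∈ [37/44, 1) → index 9
j=9: u_9=197/200 ∈ [37/44, 1) → index 9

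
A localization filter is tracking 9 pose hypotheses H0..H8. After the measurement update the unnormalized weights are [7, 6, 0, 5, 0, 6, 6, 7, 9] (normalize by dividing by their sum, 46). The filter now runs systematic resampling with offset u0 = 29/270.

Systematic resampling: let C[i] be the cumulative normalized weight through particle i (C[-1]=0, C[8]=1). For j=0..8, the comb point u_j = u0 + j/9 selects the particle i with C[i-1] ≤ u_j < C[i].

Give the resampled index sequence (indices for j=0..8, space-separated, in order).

C = [7/46, 13/46, 13/46, 9/23, 9/23, 12/23, 15/23, 37/46, 1]
j=0: u_0=29/270 ∈ [0, 7/46) → index 0
j=1: u_1=59/270 ∈ [7/46, 13/46) → index 1
j=2: u_2=89/270 ∈ [13/46, 9/23) → index 3
j=3: u_3=119/270 ∈ [9/23, 12/23) → index 5
j=4: u_4=149/270 ∈ [12/23, 15/23) → index 6
j=5: u_5=179/270 ∈ [15/23, 37/46) → index 7
j=6: u_6=209/270 ∈ [15/23, 37/46) → index 7
j=7: u_7=239/270 ∈ [37/46, 1) → index 8
j=8: u_8=269/270 ∈ [37/46, 1) → index 8

0 1 3 5 6 7 7 8 8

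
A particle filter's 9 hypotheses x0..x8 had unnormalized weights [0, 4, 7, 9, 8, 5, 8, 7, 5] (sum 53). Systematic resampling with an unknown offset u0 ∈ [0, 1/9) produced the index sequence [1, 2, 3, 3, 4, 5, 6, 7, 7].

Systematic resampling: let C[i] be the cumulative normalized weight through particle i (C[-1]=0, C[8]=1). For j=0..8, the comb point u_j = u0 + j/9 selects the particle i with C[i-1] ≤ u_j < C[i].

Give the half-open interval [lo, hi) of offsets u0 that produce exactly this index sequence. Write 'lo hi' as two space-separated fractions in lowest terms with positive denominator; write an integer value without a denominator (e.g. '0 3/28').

C = [0, 4/53, 11/53, 20/53, 28/53, 33/53, 41/53, 48/53, 1]
j=0 picked index 1: u0 ∈ [0, 4/53)
j=1 picked index 2: u0 ∈ [-17/477, 46/477)
j=2 picked index 3: u0 ∈ [-7/477, 74/477)
j=3 picked index 3: u0 ∈ [-20/159, 7/159)
j=4 picked index 4: u0 ∈ [-32/477, 40/477)
j=5 picked index 5: u0 ∈ [-13/477, 32/477)
j=6 picked index 6: u0 ∈ [-7/159, 17/159)
j=7 picked index 7: u0 ∈ [-2/477, 61/477)
j=8 picked index 7: u0 ∈ [-55/477, 8/477)
intersection: [0, 8/477)

0 8/477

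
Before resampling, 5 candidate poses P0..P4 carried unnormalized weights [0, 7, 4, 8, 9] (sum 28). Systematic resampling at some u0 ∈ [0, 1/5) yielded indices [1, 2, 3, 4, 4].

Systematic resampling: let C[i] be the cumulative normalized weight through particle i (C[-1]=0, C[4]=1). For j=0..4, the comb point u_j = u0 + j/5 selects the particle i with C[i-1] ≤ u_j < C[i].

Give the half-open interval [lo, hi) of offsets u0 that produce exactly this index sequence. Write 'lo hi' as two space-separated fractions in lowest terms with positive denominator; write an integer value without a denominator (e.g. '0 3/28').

11/140 27/140

C = [0, 1/4, 11/28, 19/28, 1]
j=0 picked index 1: u0 ∈ [0, 1/4)
j=1 picked index 2: u0 ∈ [1/20, 27/140)
j=2 picked index 3: u0 ∈ [-1/140, 39/140)
j=3 picked index 4: u0 ∈ [11/140, 2/5)
j=4 picked index 4: u0 ∈ [-17/140, 1/5)
intersection: [11/140, 27/140)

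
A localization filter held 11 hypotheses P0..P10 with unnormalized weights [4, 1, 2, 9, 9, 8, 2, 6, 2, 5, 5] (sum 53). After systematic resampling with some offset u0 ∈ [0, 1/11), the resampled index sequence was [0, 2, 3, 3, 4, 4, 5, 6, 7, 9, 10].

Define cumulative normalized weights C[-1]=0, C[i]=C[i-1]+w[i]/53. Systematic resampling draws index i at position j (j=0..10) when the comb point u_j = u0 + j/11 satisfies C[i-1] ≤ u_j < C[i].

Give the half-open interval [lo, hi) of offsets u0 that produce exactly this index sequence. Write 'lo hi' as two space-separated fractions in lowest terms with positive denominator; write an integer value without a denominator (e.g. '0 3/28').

C = [4/53, 5/53, 7/53, 16/53, 25/53, 33/53, 35/53, 41/53, 43/53, 48/53, 1]
j=0 picked index 0: u0 ∈ [0, 4/53)
j=1 picked index 2: u0 ∈ [2/583, 24/583)
j=2 picked index 3: u0 ∈ [-29/583, 70/583)
j=3 picked index 3: u0 ∈ [-82/583, 17/583)
j=4 picked index 4: u0 ∈ [-36/583, 63/583)
j=5 picked index 4: u0 ∈ [-89/583, 10/583)
j=6 picked index 5: u0 ∈ [-43/583, 45/583)
j=7 picked index 6: u0 ∈ [-8/583, 14/583)
j=8 picked index 7: u0 ∈ [-39/583, 27/583)
j=9 picked index 9: u0 ∈ [-4/583, 51/583)
j=10 picked index 10: u0 ∈ [-2/583, 1/11)
intersection: [2/583, 10/583)

2/583 10/583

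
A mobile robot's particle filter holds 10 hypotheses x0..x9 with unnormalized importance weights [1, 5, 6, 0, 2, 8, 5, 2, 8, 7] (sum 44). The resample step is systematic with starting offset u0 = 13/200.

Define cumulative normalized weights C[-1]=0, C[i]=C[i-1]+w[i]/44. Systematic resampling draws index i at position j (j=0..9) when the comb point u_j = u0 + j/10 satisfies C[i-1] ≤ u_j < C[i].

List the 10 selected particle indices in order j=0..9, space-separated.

1 2 2 5 5 6 8 8 9 9

C = [1/44, 3/22, 3/11, 3/11, 7/22, 1/2, 27/44, 29/44, 37/44, 1]
j=0: u_0=13/200 ∈ [1/44, 3/22) → index 1
j=1: u_1=33/200 ∈ [3/22, 3/11) → index 2
j=2: u_2=53/200 ∈ [3/22, 3/11) → index 2
j=3: u_3=73/200 ∈ [7/22, 1/2) → index 5
j=4: u_4=93/200 ∈ [7/22, 1/2) → index 5
j=5: u_5=113/200 ∈ [1/2, 27/44) → index 6
j=6: u_6=133/200 ∈ [29/44, 37/44) → index 8
j=7: u_7=153/200 ∈ [29/44, 37/44) → index 8
j=8: u_8=173/200 ∈ [37/44, 1) → index 9
j=9: u_9=193/200 ∈ [37/44, 1) → index 9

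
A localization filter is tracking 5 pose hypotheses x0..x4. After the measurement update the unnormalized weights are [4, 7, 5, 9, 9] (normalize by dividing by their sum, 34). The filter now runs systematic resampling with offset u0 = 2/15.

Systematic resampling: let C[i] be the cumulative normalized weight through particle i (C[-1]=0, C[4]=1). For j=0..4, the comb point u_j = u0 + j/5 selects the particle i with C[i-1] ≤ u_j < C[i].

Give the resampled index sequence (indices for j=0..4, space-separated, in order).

1 2 3 3 4

C = [2/17, 11/34, 8/17, 25/34, 1]
j=0: u_0=2/15 ∈ [2/17, 11/34) → index 1
j=1: u_1=1/3 ∈ [11/34, 8/17) → index 2
j=2: u_2=8/15 ∈ [8/17, 25/34) → index 3
j=3: u_3=11/15 ∈ [8/17, 25/34) → index 3
j=4: u_4=14/15 ∈ [25/34, 1) → index 4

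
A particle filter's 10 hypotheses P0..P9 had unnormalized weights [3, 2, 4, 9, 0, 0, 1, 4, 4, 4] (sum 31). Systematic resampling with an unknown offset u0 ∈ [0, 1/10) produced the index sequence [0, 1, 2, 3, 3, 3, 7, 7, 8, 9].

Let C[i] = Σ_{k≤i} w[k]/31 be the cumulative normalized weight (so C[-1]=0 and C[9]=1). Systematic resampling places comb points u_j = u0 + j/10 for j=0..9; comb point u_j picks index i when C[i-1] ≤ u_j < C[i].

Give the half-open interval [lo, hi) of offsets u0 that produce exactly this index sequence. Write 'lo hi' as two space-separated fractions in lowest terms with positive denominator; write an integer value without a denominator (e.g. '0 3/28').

C = [3/31, 5/31, 9/31, 18/31, 18/31, 18/31, 19/31, 23/31, 27/31, 1]
j=0 picked index 0: u0 ∈ [0, 3/31)
j=1 picked index 1: u0 ∈ [-1/310, 19/310)
j=2 picked index 2: u0 ∈ [-6/155, 14/155)
j=3 picked index 3: u0 ∈ [-3/310, 87/310)
j=4 picked index 3: u0 ∈ [-17/155, 28/155)
j=5 picked index 3: u0 ∈ [-13/62, 5/62)
j=6 picked index 7: u0 ∈ [2/155, 22/155)
j=7 picked index 7: u0 ∈ [-27/310, 13/310)
j=8 picked index 8: u0 ∈ [-9/155, 11/155)
j=9 picked index 9: u0 ∈ [-9/310, 1/10)
intersection: [2/155, 13/310)

2/155 13/310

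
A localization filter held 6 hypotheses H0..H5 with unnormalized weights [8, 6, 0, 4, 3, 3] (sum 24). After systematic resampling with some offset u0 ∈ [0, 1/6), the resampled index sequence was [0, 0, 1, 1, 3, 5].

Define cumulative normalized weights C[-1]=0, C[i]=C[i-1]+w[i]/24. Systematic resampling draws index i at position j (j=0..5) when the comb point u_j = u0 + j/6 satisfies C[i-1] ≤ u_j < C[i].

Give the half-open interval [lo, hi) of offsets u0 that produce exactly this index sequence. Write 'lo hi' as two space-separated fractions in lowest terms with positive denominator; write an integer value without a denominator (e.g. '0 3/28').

1/24 1/12

C = [1/3, 7/12, 7/12, 3/4, 7/8, 1]
j=0 picked index 0: u0 ∈ [0, 1/3)
j=1 picked index 0: u0 ∈ [-1/6, 1/6)
j=2 picked index 1: u0 ∈ [0, 1/4)
j=3 picked index 1: u0 ∈ [-1/6, 1/12)
j=4 picked index 3: u0 ∈ [-1/12, 1/12)
j=5 picked index 5: u0 ∈ [1/24, 1/6)
intersection: [1/24, 1/12)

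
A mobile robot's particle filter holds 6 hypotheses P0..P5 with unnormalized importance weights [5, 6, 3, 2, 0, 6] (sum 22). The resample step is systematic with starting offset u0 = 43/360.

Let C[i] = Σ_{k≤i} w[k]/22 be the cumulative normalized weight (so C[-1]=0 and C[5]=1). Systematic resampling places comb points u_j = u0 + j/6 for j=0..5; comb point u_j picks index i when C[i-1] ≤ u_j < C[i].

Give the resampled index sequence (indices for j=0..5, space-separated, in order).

C = [5/22, 1/2, 7/11, 8/11, 8/11, 1]
j=0: u_0=43/360 ∈ [0, 5/22) → index 0
j=1: u_1=103/360 ∈ [5/22, 1/2) → index 1
j=2: u_2=163/360 ∈ [5/22, 1/2) → index 1
j=3: u_3=223/360 ∈ [1/2, 7/11) → index 2
j=4: u_4=283/360 ∈ [8/11, 1) → index 5
j=5: u_5=343/360 ∈ [8/11, 1) → index 5

0 1 1 2 5 5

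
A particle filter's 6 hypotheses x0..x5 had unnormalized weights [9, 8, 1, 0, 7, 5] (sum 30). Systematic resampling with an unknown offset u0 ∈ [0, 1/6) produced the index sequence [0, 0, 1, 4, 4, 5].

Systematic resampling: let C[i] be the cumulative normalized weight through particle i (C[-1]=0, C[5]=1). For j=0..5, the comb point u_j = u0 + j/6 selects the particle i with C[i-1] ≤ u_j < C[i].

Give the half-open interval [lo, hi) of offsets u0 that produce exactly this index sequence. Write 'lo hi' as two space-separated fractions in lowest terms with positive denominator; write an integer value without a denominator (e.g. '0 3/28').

C = [3/10, 17/30, 3/5, 3/5, 5/6, 1]
j=0 picked index 0: u0 ∈ [0, 3/10)
j=1 picked index 0: u0 ∈ [-1/6, 2/15)
j=2 picked index 1: u0 ∈ [-1/30, 7/30)
j=3 picked index 4: u0 ∈ [1/10, 1/3)
j=4 picked index 4: u0 ∈ [-1/15, 1/6)
j=5 picked index 5: u0 ∈ [0, 1/6)
intersection: [1/10, 2/15)

1/10 2/15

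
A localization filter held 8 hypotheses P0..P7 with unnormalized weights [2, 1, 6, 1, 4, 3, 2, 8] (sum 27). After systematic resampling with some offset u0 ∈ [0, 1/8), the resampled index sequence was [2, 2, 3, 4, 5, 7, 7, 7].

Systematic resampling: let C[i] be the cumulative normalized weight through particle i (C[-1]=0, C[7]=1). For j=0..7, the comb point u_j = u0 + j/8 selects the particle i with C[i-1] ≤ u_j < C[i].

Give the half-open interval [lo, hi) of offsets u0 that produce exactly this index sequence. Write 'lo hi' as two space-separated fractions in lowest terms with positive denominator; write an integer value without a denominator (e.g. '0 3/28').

C = [2/27, 1/9, 1/3, 10/27, 14/27, 17/27, 19/27, 1]
j=0 picked index 2: u0 ∈ [1/9, 1/3)
j=1 picked index 2: u0 ∈ [-1/72, 5/24)
j=2 picked index 3: u0 ∈ [1/12, 13/108)
j=3 picked index 4: u0 ∈ [-1/216, 31/216)
j=4 picked index 5: u0 ∈ [1/54, 7/54)
j=5 picked index 7: u0 ∈ [17/216, 3/8)
j=6 picked index 7: u0 ∈ [-5/108, 1/4)
j=7 picked index 7: u0 ∈ [-37/216, 1/8)
intersection: [1/9, 13/108)

1/9 13/108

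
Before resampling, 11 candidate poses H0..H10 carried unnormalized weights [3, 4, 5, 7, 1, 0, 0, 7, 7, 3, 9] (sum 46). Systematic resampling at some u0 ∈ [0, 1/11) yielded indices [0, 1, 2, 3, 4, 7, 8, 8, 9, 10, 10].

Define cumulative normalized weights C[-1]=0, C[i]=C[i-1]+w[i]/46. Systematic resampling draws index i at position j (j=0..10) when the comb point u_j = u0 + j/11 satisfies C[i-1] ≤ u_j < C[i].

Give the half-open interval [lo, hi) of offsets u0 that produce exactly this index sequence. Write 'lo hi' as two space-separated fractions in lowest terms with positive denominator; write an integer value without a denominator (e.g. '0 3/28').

25/506 31/506

C = [3/46, 7/46, 6/23, 19/46, 10/23, 10/23, 10/23, 27/46, 17/23, 37/46, 1]
j=0 picked index 0: u0 ∈ [0, 3/46)
j=1 picked index 1: u0 ∈ [-13/506, 31/506)
j=2 picked index 2: u0 ∈ [-15/506, 20/253)
j=3 picked index 3: u0 ∈ [-3/253, 71/506)
j=4 picked index 4: u0 ∈ [25/506, 18/253)
j=5 picked index 7: u0 ∈ [-5/253, 67/506)
j=6 picked index 8: u0 ∈ [21/506, 49/253)
j=7 picked index 8: u0 ∈ [-25/506, 26/253)
j=8 picked index 9: u0 ∈ [3/253, 39/506)
j=9 picked index 10: u0 ∈ [-7/506, 2/11)
j=10 picked index 10: u0 ∈ [-53/506, 1/11)
intersection: [25/506, 31/506)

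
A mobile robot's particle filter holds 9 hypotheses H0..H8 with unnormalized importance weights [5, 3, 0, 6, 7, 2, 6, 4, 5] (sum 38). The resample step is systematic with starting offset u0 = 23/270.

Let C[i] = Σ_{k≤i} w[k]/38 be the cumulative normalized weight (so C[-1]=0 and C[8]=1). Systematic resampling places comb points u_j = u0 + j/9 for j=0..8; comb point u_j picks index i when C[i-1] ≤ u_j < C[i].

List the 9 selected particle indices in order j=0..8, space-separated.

C = [5/38, 4/19, 4/19, 7/19, 21/38, 23/38, 29/38, 33/38, 1]
j=0: u_0=23/270 ∈ [0, 5/38) → index 0
j=1: u_1=53/270 ∈ [5/38, 4/19) → index 1
j=2: u_2=83/270 ∈ [4/19, 7/19) → index 3
j=3: u_3=113/270 ∈ [7/19, 21/38) → index 4
j=4: u_4=143/270 ∈ [7/19, 21/38) → index 4
j=5: u_5=173/270 ∈ [23/38, 29/38) → index 6
j=6: u_6=203/270 ∈ [23/38, 29/38) → index 6
j=7: u_7=233/270 ∈ [29/38, 33/38) → index 7
j=8: u_8=263/270 ∈ [33/38, 1) → index 8

0 1 3 4 4 6 6 7 8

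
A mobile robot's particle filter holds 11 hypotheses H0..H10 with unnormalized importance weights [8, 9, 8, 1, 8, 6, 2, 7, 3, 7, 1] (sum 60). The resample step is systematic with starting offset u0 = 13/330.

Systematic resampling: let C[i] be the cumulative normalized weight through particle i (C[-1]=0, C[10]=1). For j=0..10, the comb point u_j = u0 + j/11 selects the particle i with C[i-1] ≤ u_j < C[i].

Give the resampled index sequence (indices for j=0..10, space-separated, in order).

0 0 1 2 2 4 5 6 7 8 9

C = [2/15, 17/60, 5/12, 13/30, 17/30, 2/3, 7/10, 49/60, 13/15, 59/60, 1]
j=0: u_0=13/330 ∈ [0, 2/15) → index 0
j=1: u_1=43/330 ∈ [0, 2/15) → index 0
j=2: u_2=73/330 ∈ [2/15, 17/60) → index 1
j=3: u_3=103/330 ∈ [17/60, 5/12) → index 2
j=4: u_4=133/330 ∈ [17/60, 5/12) → index 2
j=5: u_5=163/330 ∈ [13/30, 17/30) → index 4
j=6: u_6=193/330 ∈ [17/30, 2/3) → index 5
j=7: u_7=223/330 ∈ [2/3, 7/10) → index 6
j=8: u_8=23/30 ∈ [7/10, 49/60) → index 7
j=9: u_9=283/330 ∈ [49/60, 13/15) → index 8
j=10: u_10=313/330 ∈ [13/15, 59/60) → index 9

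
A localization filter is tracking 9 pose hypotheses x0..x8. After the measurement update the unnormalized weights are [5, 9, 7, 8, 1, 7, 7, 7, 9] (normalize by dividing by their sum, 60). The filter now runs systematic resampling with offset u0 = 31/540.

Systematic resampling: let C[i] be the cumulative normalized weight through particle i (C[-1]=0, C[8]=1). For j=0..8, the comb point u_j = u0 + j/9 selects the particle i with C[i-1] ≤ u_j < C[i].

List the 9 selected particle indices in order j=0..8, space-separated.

0 1 2 3 5 5 6 7 8

C = [1/12, 7/30, 7/20, 29/60, 1/2, 37/60, 11/15, 17/20, 1]
j=0: u_0=31/540 ∈ [0, 1/12) → index 0
j=1: u_1=91/540 ∈ [1/12, 7/30) → index 1
j=2: u_2=151/540 ∈ [7/30, 7/20) → index 2
j=3: u_3=211/540 ∈ [7/20, 29/60) → index 3
j=4: u_4=271/540 ∈ [1/2, 37/60) → index 5
j=5: u_5=331/540 ∈ [1/2, 37/60) → index 5
j=6: u_6=391/540 ∈ [37/60, 11/15) → index 6
j=7: u_7=451/540 ∈ [11/15, 17/20) → index 7
j=8: u_8=511/540 ∈ [17/20, 1) → index 8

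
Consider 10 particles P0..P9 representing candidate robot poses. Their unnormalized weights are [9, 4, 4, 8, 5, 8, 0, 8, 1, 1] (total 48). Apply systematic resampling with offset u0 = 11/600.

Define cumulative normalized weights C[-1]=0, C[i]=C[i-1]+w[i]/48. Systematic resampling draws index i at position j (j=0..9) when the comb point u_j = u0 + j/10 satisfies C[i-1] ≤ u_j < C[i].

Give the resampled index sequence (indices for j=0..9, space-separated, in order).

C = [3/16, 13/48, 17/48, 25/48, 5/8, 19/24, 19/24, 23/24, 47/48, 1]
j=0: u_0=11/600 ∈ [0, 3/16) → index 0
j=1: u_1=71/600 ∈ [0, 3/16) → index 0
j=2: u_2=131/600 ∈ [3/16, 13/48) → index 1
j=3: u_3=191/600 ∈ [13/48, 17/48) → index 2
j=4: u_4=251/600 ∈ [17/48, 25/48) → index 3
j=5: u_5=311/600 ∈ [17/48, 25/48) → index 3
j=6: u_6=371/600 ∈ [25/48, 5/8) → index 4
j=7: u_7=431/600 ∈ [5/8, 19/24) → index 5
j=8: u_8=491/600 ∈ [19/24, 23/24) → index 7
j=9: u_9=551/600 ∈ [19/24, 23/24) → index 7

0 0 1 2 3 3 4 5 7 7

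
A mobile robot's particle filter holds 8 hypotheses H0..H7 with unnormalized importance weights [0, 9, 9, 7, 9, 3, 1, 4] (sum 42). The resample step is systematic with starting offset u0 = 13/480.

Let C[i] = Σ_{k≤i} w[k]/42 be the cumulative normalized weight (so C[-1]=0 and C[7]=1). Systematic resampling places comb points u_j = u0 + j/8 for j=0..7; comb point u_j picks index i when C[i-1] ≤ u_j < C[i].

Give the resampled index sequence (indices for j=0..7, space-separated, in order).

1 1 2 2 3 4 4 6

C = [0, 3/14, 3/7, 25/42, 17/21, 37/42, 19/21, 1]
j=0: u_0=13/480 ∈ [0, 3/14) → index 1
j=1: u_1=73/480 ∈ [0, 3/14) → index 1
j=2: u_2=133/480 ∈ [3/14, 3/7) → index 2
j=3: u_3=193/480 ∈ [3/14, 3/7) → index 2
j=4: u_4=253/480 ∈ [3/7, 25/42) → index 3
j=5: u_5=313/480 ∈ [25/42, 17/21) → index 4
j=6: u_6=373/480 ∈ [25/42, 17/21) → index 4
j=7: u_7=433/480 ∈ [37/42, 19/21) → index 6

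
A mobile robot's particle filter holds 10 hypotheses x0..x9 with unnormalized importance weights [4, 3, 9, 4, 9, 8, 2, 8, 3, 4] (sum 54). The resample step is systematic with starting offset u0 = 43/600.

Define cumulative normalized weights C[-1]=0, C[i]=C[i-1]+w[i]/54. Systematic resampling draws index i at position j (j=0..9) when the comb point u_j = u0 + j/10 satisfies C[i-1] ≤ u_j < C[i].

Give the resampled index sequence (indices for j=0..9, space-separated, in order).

C = [2/27, 7/54, 8/27, 10/27, 29/54, 37/54, 13/18, 47/54, 25/27, 1]
j=0: u_0=43/600 ∈ [0, 2/27) → index 0
j=1: u_1=103/600 ∈ [7/54, 8/27) → index 2
j=2: u_2=163/600 ∈ [7/54, 8/27) → index 2
j=3: u_3=223/600 ∈ [10/27, 29/54) → index 4
j=4: u_4=283/600 ∈ [10/27, 29/54) → index 4
j=5: u_5=343/600 ∈ [29/54, 37/54) → index 5
j=6: u_6=403/600 ∈ [29/54, 37/54) → index 5
j=7: u_7=463/600 ∈ [13/18, 47/54) → index 7
j=8: u_8=523/600 ∈ [47/54, 25/27) → index 8
j=9: u_9=583/600 ∈ [25/27, 1) → index 9

0 2 2 4 4 5 5 7 8 9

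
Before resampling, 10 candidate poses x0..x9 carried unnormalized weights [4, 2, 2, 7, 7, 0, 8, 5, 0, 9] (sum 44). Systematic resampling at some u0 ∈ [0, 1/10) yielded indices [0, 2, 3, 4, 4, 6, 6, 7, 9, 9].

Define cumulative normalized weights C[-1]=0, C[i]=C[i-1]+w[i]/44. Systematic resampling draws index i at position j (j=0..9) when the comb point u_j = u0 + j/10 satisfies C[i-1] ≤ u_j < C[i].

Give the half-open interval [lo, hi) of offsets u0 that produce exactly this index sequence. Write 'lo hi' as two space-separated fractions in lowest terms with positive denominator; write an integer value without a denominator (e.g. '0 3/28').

C = [1/11, 3/22, 2/11, 15/44, 1/2, 1/2, 15/22, 35/44, 35/44, 1]
j=0 picked index 0: u0 ∈ [0, 1/11)
j=1 picked index 2: u0 ∈ [2/55, 9/110)
j=2 picked index 3: u0 ∈ [-1/55, 31/220)
j=3 picked index 4: u0 ∈ [9/220, 1/5)
j=4 picked index 4: u0 ∈ [-13/220, 1/10)
j=5 picked index 6: u0 ∈ [0, 2/11)
j=6 picked index 6: u0 ∈ [-1/10, 9/110)
j=7 picked index 7: u0 ∈ [-1/55, 21/220)
j=8 picked index 9: u0 ∈ [-1/220, 1/5)
j=9 picked index 9: u0 ∈ [-23/220, 1/10)
intersection: [9/220, 9/110)

9/220 9/110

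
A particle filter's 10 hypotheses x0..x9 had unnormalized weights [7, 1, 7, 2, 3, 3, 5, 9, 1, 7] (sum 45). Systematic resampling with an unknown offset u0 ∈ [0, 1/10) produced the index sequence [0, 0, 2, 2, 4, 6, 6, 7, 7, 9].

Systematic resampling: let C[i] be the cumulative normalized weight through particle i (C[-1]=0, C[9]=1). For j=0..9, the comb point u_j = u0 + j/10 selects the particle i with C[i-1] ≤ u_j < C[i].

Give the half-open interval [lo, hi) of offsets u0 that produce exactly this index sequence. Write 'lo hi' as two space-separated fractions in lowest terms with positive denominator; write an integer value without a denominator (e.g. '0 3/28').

1/90 1/45

C = [7/45, 8/45, 1/3, 17/45, 4/9, 23/45, 28/45, 37/45, 38/45, 1]
j=0 picked index 0: u0 ∈ [0, 7/45)
j=1 picked index 0: u0 ∈ [-1/10, 1/18)
j=2 picked index 2: u0 ∈ [-1/45, 2/15)
j=3 picked index 2: u0 ∈ [-11/90, 1/30)
j=4 picked index 4: u0 ∈ [-1/45, 2/45)
j=5 picked index 6: u0 ∈ [1/90, 11/90)
j=6 picked index 6: u0 ∈ [-4/45, 1/45)
j=7 picked index 7: u0 ∈ [-7/90, 11/90)
j=8 picked index 7: u0 ∈ [-8/45, 1/45)
j=9 picked index 9: u0 ∈ [-1/18, 1/10)
intersection: [1/90, 1/45)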